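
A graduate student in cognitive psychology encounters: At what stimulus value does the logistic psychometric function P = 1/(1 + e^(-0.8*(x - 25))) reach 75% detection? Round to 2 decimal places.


At P = 0.75: 0.75 = 1/(1 + e^(-k*(x-x0)))
Solving: e^(-k*(x-x0)) = 1/3
x = x0 + ln(3)/k
ln(3) = 1.0986
x = 25 + 1.0986/0.8
= 25 + 1.3732
= 26.37


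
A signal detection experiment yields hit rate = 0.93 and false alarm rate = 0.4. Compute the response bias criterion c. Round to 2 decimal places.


c = -0.5 * (z(HR) + z(FAR))
z(0.93) = 1.4758
z(0.4) = -0.2533
c = -0.5 * (1.4758 + -0.2533)
= -0.5 * 1.2225
= -0.61


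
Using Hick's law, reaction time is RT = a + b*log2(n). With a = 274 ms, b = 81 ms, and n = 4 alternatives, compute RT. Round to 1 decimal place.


RT = 274 + 81 * log2(4)
log2(4) = 2.0
RT = 274 + 81 * 2.0
= 274 + 162.0
= 436.0 ms


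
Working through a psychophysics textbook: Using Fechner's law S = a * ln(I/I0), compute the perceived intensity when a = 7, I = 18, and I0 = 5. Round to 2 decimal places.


S = 7 * ln(18/5)
I/I0 = 3.6
ln(3.6) = 1.2809
S = 7 * 1.2809
= 8.97


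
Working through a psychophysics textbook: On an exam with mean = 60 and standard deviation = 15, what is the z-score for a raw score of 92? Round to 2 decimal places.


z = (X - mu) / sigma
= (92 - 60) / 15
= 32 / 15
= 2.13


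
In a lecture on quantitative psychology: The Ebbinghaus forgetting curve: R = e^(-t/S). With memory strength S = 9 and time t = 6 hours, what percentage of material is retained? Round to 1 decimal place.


R = e^(-t/S)
-t/S = -6/9 = -0.666667
R = e^(-0.666667) = 0.513417
Percentage = 0.513417 * 100
= 51.3


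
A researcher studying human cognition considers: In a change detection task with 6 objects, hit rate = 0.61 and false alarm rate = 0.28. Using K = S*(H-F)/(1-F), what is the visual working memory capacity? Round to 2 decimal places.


K = S * (H - F) / (1 - F)
H - F = 0.33
1 - F = 0.72
K = 6 * 0.33 / 0.72
= 2.75


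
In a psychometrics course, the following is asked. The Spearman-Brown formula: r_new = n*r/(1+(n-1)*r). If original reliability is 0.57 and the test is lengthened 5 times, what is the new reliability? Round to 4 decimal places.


r_new = n*r / (1 + (n-1)*r)
Numerator = 5 * 0.57 = 2.85
Denominator = 1 + 4 * 0.57 = 3.28
r_new = 2.85 / 3.28
= 0.8689


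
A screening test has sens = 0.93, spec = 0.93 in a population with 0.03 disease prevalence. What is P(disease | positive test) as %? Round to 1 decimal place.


PPV = (sens * prev) / (sens * prev + (1-spec) * (1-prev))
Numerator = 0.93 * 0.03 = 0.0279
P(positive and no disease) = (1 - spec) * (1 - prev) = (1 - 0.93) * (1 - 0.03) = 0.0679
Denominator = 0.0279 + 0.0679 = 0.0958
PPV = 0.0279 / 0.0958 = 0.291232
As percentage = 29.1


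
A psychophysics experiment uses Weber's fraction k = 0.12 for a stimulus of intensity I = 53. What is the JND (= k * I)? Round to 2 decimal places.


JND = k * I
JND = 0.12 * 53
= 6.36


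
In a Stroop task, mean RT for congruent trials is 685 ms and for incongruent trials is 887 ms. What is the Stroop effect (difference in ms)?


Stroop effect = RT(incongruent) - RT(congruent)
= 887 - 685
= 202 ms


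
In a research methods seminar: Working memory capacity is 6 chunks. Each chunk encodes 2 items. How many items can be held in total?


Total items = chunks * items_per_chunk
= 6 * 2
= 12


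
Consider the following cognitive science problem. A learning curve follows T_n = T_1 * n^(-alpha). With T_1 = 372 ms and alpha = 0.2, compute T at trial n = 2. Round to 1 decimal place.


T_n = 372 * 2^(-0.2)
2^(-0.2) = 0.870551
T_n = 372 * 0.870551
= 323.8 ms


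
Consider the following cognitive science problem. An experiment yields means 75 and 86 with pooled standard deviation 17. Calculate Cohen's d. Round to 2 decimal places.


Cohen's d = (M1 - M2) / S_pooled
= (75 - 86) / 17
= -11 / 17
= -0.65


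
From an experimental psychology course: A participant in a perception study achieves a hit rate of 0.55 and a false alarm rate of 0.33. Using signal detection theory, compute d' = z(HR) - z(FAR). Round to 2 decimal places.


d' = z(HR) - z(FAR)
z(0.55) = 0.1257
z(0.33) = -0.4399
d' = 0.1257 - -0.4399
= 0.57


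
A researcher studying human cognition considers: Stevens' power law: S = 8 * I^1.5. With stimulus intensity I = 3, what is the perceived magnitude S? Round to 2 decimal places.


S = 8 * 3^1.5
3^1.5 = 5.1962
S = 8 * 5.1962
= 41.57


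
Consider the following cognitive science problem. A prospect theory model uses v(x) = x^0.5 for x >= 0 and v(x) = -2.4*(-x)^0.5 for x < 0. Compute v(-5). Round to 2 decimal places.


Since x = -5 < 0, use v(x) = -lambda*(-x)^alpha
(-x) = 5
5^0.5 = 2.2361
v(-5) = -2.4 * 2.2361
= -5.37


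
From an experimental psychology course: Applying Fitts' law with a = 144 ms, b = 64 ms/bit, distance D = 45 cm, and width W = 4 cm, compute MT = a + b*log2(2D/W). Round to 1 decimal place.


MT = 144 + 64 * log2(2*45/4)
2D/W = 22.5
log2(22.5) = 4.4919
MT = 144 + 64 * 4.4919
= 431.5 ms


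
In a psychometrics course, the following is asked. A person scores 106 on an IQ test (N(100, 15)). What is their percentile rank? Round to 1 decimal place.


z = (IQ - mean) / SD
z = (106 - 100) / 15 = 0.4
Percentile = Phi(0.4) * 100
Phi(0.4) = 0.655422
= 65.5


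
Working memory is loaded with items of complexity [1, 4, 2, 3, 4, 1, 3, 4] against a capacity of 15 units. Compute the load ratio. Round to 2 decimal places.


Total complexity = 1 + 4 + 2 + 3 + 4 + 1 + 3 + 4 = 22
Load = total / capacity = 22 / 15
= 1.47


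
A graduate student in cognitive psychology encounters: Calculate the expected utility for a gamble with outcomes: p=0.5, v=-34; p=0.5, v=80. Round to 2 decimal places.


EU = sum(p_i * v_i)
0.5 * -34 = -17.0
0.5 * 80 = 40.0
EU = -17.0 + 40.0
= 23.00


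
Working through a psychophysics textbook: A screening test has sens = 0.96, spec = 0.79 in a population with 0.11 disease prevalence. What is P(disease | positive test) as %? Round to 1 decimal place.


PPV = (sens * prev) / (sens * prev + (1-spec) * (1-prev))
Numerator = 0.96 * 0.11 = 0.1056
P(positive and no disease) = (1 - spec) * (1 - prev) = (1 - 0.79) * (1 - 0.11) = 0.1869
Denominator = 0.1056 + 0.1869 = 0.2925
PPV = 0.1056 / 0.2925 = 0.361026
As percentage = 36.1


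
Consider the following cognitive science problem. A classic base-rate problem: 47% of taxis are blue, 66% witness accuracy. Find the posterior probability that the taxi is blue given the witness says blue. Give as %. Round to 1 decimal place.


P(blue | says blue) = P(says blue | blue)*P(blue) / [P(says blue | blue)*P(blue) + P(says blue | not blue)*P(not blue)]
Numerator = 0.66 * 0.47 = 0.3102
False identification = 0.34 * 0.53 = 0.1802
P = 0.3102 / (0.3102 + 0.1802)
= 0.3102 / 0.4904
As percentage = 63.3


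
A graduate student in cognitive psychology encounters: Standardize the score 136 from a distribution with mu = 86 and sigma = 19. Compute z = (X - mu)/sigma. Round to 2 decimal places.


z = (X - mu) / sigma
= (136 - 86) / 19
= 50 / 19
= 2.63


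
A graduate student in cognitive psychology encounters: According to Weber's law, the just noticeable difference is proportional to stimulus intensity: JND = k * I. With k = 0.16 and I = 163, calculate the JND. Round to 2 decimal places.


JND = k * I
JND = 0.16 * 163
= 26.08


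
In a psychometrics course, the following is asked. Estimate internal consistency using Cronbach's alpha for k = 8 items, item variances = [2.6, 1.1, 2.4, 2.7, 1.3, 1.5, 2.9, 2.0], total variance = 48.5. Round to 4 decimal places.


alpha = (k/(k-1)) * (1 - sum(s_i^2)/s_total^2)
sum(item variances) = 16.5
k/(k-1) = 8/7 = 1.142857
1 - 16.5/48.5 = 1 - 0.340206 = 0.659794
alpha = 1.142857 * 0.659794
= 0.7541


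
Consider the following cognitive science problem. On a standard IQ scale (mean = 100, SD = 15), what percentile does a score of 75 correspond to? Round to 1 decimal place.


z = (IQ - mean) / SD
z = (75 - 100) / 15 = -1.6667
Percentile = Phi(-1.6667) * 100
Phi(-1.6667) = 0.047787
= 4.8


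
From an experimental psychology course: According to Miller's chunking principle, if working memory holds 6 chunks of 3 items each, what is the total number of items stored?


Total items = chunks * items_per_chunk
= 6 * 3
= 18


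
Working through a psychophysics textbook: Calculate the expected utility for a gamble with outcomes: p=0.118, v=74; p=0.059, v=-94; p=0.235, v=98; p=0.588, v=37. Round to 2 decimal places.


EU = sum(p_i * v_i)
0.118 * 74 = 8.732
0.059 * -94 = -5.546
0.235 * 98 = 23.03
0.588 * 37 = 21.756
EU = 8.732 + -5.546 + 23.03 + 21.756
= 47.97


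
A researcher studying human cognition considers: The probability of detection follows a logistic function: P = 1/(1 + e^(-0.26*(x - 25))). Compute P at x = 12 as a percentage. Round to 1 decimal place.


P(x) = 1/(1 + e^(-0.26*(12 - 25)))
Exponent = -0.26 * -13 = 3.38
e^(3.38) = 29.370771
P = 1/(1 + 29.370771) = 0.032926
Percentage = 3.3


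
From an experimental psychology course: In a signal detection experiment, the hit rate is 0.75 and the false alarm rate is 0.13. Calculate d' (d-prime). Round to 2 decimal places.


d' = z(HR) - z(FAR)
z(0.75) = 0.6745
z(0.13) = -1.1264
d' = 0.6745 - -1.1264
= 1.80


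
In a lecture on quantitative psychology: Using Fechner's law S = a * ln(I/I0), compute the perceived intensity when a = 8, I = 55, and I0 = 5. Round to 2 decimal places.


S = 8 * ln(55/5)
I/I0 = 11.0
ln(11.0) = 2.3979
S = 8 * 2.3979
= 19.18


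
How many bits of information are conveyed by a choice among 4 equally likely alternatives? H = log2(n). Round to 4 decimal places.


H = log2(n)
H = log2(4)
= 2.0000


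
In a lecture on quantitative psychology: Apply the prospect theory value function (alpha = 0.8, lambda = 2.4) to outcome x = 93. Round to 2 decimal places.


Since x = 93 >= 0, use v(x) = x^0.8
93^0.8 = 37.5653
v(93) = 37.57


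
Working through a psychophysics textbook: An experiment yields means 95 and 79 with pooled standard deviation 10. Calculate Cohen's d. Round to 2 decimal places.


Cohen's d = (M1 - M2) / S_pooled
= (95 - 79) / 10
= 16 / 10
= 1.60


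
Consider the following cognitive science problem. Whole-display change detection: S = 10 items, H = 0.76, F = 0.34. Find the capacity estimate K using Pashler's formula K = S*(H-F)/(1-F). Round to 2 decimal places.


K = S * (H - F) / (1 - F)
H - F = 0.42
1 - F = 0.66
K = 10 * 0.42 / 0.66
= 6.36


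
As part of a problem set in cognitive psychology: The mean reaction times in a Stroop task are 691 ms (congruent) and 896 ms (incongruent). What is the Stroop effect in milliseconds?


Stroop effect = RT(incongruent) - RT(congruent)
= 896 - 691
= 205 ms


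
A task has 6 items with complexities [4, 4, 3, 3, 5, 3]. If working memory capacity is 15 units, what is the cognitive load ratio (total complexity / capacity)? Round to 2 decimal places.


Total complexity = 4 + 4 + 3 + 3 + 5 + 3 = 22
Load = total / capacity = 22 / 15
= 1.47


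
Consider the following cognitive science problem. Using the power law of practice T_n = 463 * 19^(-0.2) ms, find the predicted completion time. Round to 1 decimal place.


T_n = 463 * 19^(-0.2)
19^(-0.2) = 0.554944
T_n = 463 * 0.554944
= 256.9 ms


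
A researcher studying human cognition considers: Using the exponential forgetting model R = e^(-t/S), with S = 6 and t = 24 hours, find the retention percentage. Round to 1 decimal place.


R = e^(-t/S)
-t/S = -24/6 = -4.0
R = e^(-4.0) = 0.018316
Percentage = 0.018316 * 100
= 1.8


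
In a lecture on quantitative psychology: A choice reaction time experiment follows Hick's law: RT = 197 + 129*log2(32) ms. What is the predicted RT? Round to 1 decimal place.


RT = 197 + 129 * log2(32)
log2(32) = 5.0
RT = 197 + 129 * 5.0
= 197 + 645.0
= 842.0 ms


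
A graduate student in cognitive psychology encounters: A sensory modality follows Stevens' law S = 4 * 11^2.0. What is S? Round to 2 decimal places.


S = 4 * 11^2.0
11^2.0 = 121.0
S = 4 * 121.0
= 484.00


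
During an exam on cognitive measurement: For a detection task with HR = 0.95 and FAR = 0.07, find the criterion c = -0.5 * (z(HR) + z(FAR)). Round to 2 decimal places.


c = -0.5 * (z(HR) + z(FAR))
z(0.95) = 1.6449
z(0.07) = -1.4758
c = -0.5 * (1.6449 + -1.4758)
= -0.5 * 0.1691
= -0.08


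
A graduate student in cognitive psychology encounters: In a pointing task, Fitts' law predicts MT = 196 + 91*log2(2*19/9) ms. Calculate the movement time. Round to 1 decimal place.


MT = 196 + 91 * log2(2*19/9)
2D/W = 4.222222
log2(4.222222) = 2.078
MT = 196 + 91 * 2.078
= 385.1 ms


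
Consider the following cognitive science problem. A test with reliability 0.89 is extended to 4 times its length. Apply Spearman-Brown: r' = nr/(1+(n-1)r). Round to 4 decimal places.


r_new = n*r / (1 + (n-1)*r)
Numerator = 4 * 0.89 = 3.56
Denominator = 1 + 3 * 0.89 = 3.67
r_new = 3.56 / 3.67
= 0.9700


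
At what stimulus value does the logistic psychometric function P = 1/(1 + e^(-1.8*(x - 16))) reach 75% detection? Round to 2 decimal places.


At P = 0.75: 0.75 = 1/(1 + e^(-k*(x-x0)))
Solving: e^(-k*(x-x0)) = 1/3
x = x0 + ln(3)/k
ln(3) = 1.0986
x = 16 + 1.0986/1.8
= 16 + 0.6103
= 16.61


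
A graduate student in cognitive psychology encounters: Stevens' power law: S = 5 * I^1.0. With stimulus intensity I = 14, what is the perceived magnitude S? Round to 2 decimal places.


S = 5 * 14^1.0
14^1.0 = 14.0
S = 5 * 14.0
= 70.00


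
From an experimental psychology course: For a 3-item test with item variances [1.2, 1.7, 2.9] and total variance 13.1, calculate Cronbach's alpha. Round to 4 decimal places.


alpha = (k/(k-1)) * (1 - sum(s_i^2)/s_total^2)
sum(item variances) = 5.8
k/(k-1) = 3/2 = 1.5
1 - 5.8/13.1 = 1 - 0.442748 = 0.557252
alpha = 1.5 * 0.557252
= 0.8359


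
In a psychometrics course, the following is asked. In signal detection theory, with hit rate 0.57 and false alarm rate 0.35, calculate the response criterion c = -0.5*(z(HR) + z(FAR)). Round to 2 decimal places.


c = -0.5 * (z(HR) + z(FAR))
z(0.57) = 0.1764
z(0.35) = -0.3853
c = -0.5 * (0.1764 + -0.3853)
= -0.5 * -0.2089
= 0.10


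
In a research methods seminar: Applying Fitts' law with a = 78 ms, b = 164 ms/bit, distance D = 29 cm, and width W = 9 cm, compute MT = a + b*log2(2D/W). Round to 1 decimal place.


MT = 78 + 164 * log2(2*29/9)
2D/W = 6.444444
log2(6.444444) = 2.6881
MT = 78 + 164 * 2.6881
= 518.8 ms


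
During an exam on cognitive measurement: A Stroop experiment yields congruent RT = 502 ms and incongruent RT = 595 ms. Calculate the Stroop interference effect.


Stroop effect = RT(incongruent) - RT(congruent)
= 595 - 502
= 93 ms


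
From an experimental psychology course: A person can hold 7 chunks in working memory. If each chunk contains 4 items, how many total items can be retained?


Total items = chunks * items_per_chunk
= 7 * 4
= 28


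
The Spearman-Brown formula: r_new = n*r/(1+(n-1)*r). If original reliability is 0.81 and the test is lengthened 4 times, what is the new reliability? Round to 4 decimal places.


r_new = n*r / (1 + (n-1)*r)
Numerator = 4 * 0.81 = 3.24
Denominator = 1 + 3 * 0.81 = 3.43
r_new = 3.24 / 3.43
= 0.9446


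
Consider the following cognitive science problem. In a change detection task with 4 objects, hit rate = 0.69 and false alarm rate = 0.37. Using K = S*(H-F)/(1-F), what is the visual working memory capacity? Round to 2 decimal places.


K = S * (H - F) / (1 - F)
H - F = 0.32
1 - F = 0.63
K = 4 * 0.32 / 0.63
= 2.03


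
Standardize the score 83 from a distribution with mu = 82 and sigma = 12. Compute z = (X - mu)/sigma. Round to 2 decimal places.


z = (X - mu) / sigma
= (83 - 82) / 12
= 1 / 12
= 0.08


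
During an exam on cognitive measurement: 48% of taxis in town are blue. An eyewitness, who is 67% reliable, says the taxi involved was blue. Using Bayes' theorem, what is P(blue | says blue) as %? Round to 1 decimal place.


P(blue | says blue) = P(says blue | blue)*P(blue) / [P(says blue | blue)*P(blue) + P(says blue | not blue)*P(not blue)]
Numerator = 0.67 * 0.48 = 0.3216
False identification = 0.33 * 0.52 = 0.1716
P = 0.3216 / (0.3216 + 0.1716)
= 0.3216 / 0.4932
As percentage = 65.2


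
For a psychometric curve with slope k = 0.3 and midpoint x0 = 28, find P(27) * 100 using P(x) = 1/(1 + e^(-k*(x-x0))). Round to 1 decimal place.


P(x) = 1/(1 + e^(-0.3*(27 - 28)))
Exponent = -0.3 * -1 = 0.3
e^(0.3) = 1.349859
P = 1/(1 + 1.349859) = 0.425557
Percentage = 42.6


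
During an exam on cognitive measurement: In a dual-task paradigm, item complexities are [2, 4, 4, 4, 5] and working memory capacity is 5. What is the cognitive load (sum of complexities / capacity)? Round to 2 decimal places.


Total complexity = 2 + 4 + 4 + 4 + 5 = 19
Load = total / capacity = 19 / 5
= 3.80


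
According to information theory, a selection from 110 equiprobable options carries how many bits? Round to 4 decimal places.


H = log2(n)
H = log2(110)
= 6.7814


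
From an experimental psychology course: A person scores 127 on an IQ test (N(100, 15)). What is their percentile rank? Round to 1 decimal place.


z = (IQ - mean) / SD
z = (127 - 100) / 15 = 1.8
Percentile = Phi(1.8) * 100
Phi(1.8) = 0.96407
= 96.4


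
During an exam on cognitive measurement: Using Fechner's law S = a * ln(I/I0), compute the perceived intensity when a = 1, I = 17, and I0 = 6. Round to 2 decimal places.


S = 1 * ln(17/6)
I/I0 = 2.833333
ln(2.833333) = 1.0415
S = 1 * 1.0415
= 1.04


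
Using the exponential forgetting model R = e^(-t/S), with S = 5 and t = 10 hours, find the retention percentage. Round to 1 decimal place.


R = e^(-t/S)
-t/S = -10/5 = -2.0
R = e^(-2.0) = 0.135335
Percentage = 0.135335 * 100
= 13.5


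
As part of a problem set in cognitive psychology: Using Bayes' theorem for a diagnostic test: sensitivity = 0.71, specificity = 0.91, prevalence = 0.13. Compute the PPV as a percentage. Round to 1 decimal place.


PPV = (sens * prev) / (sens * prev + (1-spec) * (1-prev))
Numerator = 0.71 * 0.13 = 0.0923
P(positive and no disease) = (1 - spec) * (1 - prev) = (1 - 0.91) * (1 - 0.13) = 0.0783
Denominator = 0.0923 + 0.0783 = 0.1706
PPV = 0.0923 / 0.1706 = 0.541032
As percentage = 54.1


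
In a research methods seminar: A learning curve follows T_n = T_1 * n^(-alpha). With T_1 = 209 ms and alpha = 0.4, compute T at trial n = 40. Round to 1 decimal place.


T_n = 209 * 40^(-0.4)
40^(-0.4) = 0.228653
T_n = 209 * 0.228653
= 47.8 ms


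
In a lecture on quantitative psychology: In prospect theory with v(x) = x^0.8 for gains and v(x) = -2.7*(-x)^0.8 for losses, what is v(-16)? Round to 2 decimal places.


Since x = -16 < 0, use v(x) = -lambda*(-x)^alpha
(-x) = 16
16^0.8 = 9.1896
v(-16) = -2.7 * 9.1896
= -24.81


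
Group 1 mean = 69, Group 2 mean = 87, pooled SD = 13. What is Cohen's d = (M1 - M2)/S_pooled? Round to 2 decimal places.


Cohen's d = (M1 - M2) / S_pooled
= (69 - 87) / 13
= -18 / 13
= -1.38


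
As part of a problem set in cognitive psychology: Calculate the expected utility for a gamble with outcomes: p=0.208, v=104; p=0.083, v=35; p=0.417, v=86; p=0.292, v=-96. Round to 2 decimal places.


EU = sum(p_i * v_i)
0.208 * 104 = 21.632
0.083 * 35 = 2.905
0.417 * 86 = 35.862
0.292 * -96 = -28.032
EU = 21.632 + 2.905 + 35.862 + -28.032
= 32.37


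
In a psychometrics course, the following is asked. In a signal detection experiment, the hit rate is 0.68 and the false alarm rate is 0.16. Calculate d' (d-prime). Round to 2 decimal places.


d' = z(HR) - z(FAR)
z(0.68) = 0.4677
z(0.16) = -0.9945
d' = 0.4677 - -0.9945
= 1.46


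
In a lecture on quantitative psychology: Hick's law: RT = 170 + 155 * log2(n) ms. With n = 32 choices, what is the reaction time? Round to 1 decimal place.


RT = 170 + 155 * log2(32)
log2(32) = 5.0
RT = 170 + 155 * 5.0
= 170 + 775.0
= 945.0 ms


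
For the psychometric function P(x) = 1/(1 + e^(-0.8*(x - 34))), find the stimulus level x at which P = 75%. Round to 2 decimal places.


At P = 0.75: 0.75 = 1/(1 + e^(-k*(x-x0)))
Solving: e^(-k*(x-x0)) = 1/3
x = x0 + ln(3)/k
ln(3) = 1.0986
x = 34 + 1.0986/0.8
= 34 + 1.3732
= 35.37


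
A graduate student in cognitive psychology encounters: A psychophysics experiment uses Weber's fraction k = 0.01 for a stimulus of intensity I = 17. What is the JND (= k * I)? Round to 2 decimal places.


JND = k * I
JND = 0.01 * 17
= 0.17


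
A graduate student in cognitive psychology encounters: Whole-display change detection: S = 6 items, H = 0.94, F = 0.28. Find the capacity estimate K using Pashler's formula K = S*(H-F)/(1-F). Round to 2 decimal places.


K = S * (H - F) / (1 - F)
H - F = 0.66
1 - F = 0.72
K = 6 * 0.66 / 0.72
= 5.50


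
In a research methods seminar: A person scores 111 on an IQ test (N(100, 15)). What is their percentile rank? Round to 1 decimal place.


z = (IQ - mean) / SD
z = (111 - 100) / 15 = 0.7333
Percentile = Phi(0.7333) * 100
Phi(0.7333) = 0.768312
= 76.8


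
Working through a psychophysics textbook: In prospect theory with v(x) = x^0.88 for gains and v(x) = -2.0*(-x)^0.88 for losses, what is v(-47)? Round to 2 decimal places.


Since x = -47 < 0, use v(x) = -lambda*(-x)^alpha
(-x) = 47
47^0.88 = 29.6105
v(-47) = -2.0 * 29.6105
= -59.22


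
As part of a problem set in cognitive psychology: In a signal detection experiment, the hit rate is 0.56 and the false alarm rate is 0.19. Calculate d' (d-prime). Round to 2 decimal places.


d' = z(HR) - z(FAR)
z(0.56) = 0.151
z(0.19) = -0.8779
d' = 0.151 - -0.8779
= 1.03


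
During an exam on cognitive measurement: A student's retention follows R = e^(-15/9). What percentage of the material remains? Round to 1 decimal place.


R = e^(-t/S)
-t/S = -15/9 = -1.666667
R = e^(-1.666667) = 0.188876
Percentage = 0.188876 * 100
= 18.9


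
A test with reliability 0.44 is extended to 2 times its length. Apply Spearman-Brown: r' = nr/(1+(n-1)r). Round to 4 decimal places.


r_new = n*r / (1 + (n-1)*r)
Numerator = 2 * 0.44 = 0.88
Denominator = 1 + 1 * 0.44 = 1.44
r_new = 0.88 / 1.44
= 0.6111


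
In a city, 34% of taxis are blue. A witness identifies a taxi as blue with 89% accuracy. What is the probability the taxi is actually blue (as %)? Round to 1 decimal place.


P(blue | says blue) = P(says blue | blue)*P(blue) / [P(says blue | blue)*P(blue) + P(says blue | not blue)*P(not blue)]
Numerator = 0.89 * 0.34 = 0.3026
False identification = 0.11 * 0.66 = 0.0726
P = 0.3026 / (0.3026 + 0.0726)
= 0.3026 / 0.3752
As percentage = 80.7


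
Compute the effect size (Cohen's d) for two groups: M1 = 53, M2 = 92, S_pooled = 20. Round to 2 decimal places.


Cohen's d = (M1 - M2) / S_pooled
= (53 - 92) / 20
= -39 / 20
= -1.95


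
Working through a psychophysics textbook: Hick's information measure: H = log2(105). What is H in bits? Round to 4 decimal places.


H = log2(n)
H = log2(105)
= 6.7142


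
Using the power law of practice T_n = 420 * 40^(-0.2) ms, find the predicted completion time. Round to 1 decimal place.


T_n = 420 * 40^(-0.2)
40^(-0.2) = 0.478176
T_n = 420 * 0.478176
= 200.8 ms


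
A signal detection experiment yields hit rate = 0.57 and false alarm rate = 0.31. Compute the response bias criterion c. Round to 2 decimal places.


c = -0.5 * (z(HR) + z(FAR))
z(0.57) = 0.1764
z(0.31) = -0.4959
c = -0.5 * (0.1764 + -0.4959)
= -0.5 * -0.3195
= 0.16


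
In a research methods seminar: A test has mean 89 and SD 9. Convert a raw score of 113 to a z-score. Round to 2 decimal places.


z = (X - mu) / sigma
= (113 - 89) / 9
= 24 / 9
= 2.67


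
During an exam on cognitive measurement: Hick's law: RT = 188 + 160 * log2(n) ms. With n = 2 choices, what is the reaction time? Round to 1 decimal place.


RT = 188 + 160 * log2(2)
log2(2) = 1.0
RT = 188 + 160 * 1.0
= 188 + 160.0
= 348.0 ms


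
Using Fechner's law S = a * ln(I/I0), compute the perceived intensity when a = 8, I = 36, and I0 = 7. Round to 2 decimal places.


S = 8 * ln(36/7)
I/I0 = 5.142857
ln(5.142857) = 1.6376
S = 8 * 1.6376
= 13.10


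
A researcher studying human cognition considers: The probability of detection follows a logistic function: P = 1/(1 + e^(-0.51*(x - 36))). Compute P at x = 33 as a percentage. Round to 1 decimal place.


P(x) = 1/(1 + e^(-0.51*(33 - 36)))
Exponent = -0.51 * -3 = 1.53
e^(1.53) = 4.618177
P = 1/(1 + 4.618177) = 0.177994
Percentage = 17.8


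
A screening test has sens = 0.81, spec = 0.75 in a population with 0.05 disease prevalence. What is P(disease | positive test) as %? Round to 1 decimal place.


PPV = (sens * prev) / (sens * prev + (1-spec) * (1-prev))
Numerator = 0.81 * 0.05 = 0.0405
P(positive and no disease) = (1 - spec) * (1 - prev) = (1 - 0.75) * (1 - 0.05) = 0.2375
Denominator = 0.0405 + 0.2375 = 0.278
PPV = 0.0405 / 0.278 = 0.145683
As percentage = 14.6


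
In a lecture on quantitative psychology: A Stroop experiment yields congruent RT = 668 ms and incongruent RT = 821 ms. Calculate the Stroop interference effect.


Stroop effect = RT(incongruent) - RT(congruent)
= 821 - 668
= 153 ms


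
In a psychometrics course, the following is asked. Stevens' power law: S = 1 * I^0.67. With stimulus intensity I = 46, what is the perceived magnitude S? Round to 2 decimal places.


S = 1 * 46^0.67
46^0.67 = 13.0031
S = 1 * 13.0031
= 13.00


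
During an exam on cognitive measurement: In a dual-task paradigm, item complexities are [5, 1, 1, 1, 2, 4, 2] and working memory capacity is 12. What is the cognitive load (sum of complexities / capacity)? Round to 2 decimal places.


Total complexity = 5 + 1 + 1 + 1 + 2 + 4 + 2 = 16
Load = total / capacity = 16 / 12
= 1.33


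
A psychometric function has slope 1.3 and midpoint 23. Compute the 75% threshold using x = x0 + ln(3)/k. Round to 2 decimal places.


At P = 0.75: 0.75 = 1/(1 + e^(-k*(x-x0)))
Solving: e^(-k*(x-x0)) = 1/3
x = x0 + ln(3)/k
ln(3) = 1.0986
x = 23 + 1.0986/1.3
= 23 + 0.8451
= 23.85


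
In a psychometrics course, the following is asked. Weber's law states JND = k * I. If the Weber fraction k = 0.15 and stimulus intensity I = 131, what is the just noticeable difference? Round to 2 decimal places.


JND = k * I
JND = 0.15 * 131
= 19.65


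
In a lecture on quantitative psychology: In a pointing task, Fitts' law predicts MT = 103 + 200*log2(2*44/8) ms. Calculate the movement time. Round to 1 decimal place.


MT = 103 + 200 * log2(2*44/8)
2D/W = 11.0
log2(11.0) = 3.4594
MT = 103 + 200 * 3.4594
= 794.9 ms


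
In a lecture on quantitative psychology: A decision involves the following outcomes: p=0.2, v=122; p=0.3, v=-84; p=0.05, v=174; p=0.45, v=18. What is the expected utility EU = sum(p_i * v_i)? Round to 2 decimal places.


EU = sum(p_i * v_i)
0.2 * 122 = 24.4
0.3 * -84 = -25.2
0.05 * 174 = 8.7
0.45 * 18 = 8.1
EU = 24.4 + -25.2 + 8.7 + 8.1
= 16.00


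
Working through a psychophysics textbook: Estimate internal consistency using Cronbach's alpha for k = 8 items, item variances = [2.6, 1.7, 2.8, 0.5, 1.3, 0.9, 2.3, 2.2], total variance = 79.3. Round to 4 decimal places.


alpha = (k/(k-1)) * (1 - sum(s_i^2)/s_total^2)
sum(item variances) = 14.3
k/(k-1) = 8/7 = 1.142857
1 - 14.3/79.3 = 1 - 0.180328 = 0.819672
alpha = 1.142857 * 0.819672
= 0.9368


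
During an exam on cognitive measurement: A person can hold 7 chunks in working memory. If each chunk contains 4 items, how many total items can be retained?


Total items = chunks * items_per_chunk
= 7 * 4
= 28


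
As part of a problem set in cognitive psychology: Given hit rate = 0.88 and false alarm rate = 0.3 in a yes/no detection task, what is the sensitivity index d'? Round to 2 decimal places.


d' = z(HR) - z(FAR)
z(0.88) = 1.175
z(0.3) = -0.5244
d' = 1.175 - -0.5244
= 1.70


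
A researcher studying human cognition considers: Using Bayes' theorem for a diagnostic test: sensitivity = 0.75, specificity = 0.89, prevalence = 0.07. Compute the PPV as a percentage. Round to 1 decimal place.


PPV = (sens * prev) / (sens * prev + (1-spec) * (1-prev))
Numerator = 0.75 * 0.07 = 0.0525
P(positive and no disease) = (1 - spec) * (1 - prev) = (1 - 0.89) * (1 - 0.07) = 0.1023
Denominator = 0.0525 + 0.1023 = 0.1548
PPV = 0.0525 / 0.1548 = 0.339147
As percentage = 33.9


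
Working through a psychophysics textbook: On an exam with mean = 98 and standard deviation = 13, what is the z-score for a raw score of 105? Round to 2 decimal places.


z = (X - mu) / sigma
= (105 - 98) / 13
= 7 / 13
= 0.54


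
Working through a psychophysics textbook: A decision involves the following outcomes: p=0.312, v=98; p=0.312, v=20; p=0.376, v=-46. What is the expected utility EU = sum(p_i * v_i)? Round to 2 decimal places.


EU = sum(p_i * v_i)
0.312 * 98 = 30.576
0.312 * 20 = 6.24
0.376 * -46 = -17.296
EU = 30.576 + 6.24 + -17.296
= 19.52


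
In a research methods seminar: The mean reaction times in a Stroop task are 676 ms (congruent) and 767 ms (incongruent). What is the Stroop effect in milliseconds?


Stroop effect = RT(incongruent) - RT(congruent)
= 767 - 676
= 91 ms


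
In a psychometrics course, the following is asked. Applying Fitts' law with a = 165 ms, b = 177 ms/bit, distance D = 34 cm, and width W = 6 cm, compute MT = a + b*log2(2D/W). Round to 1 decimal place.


MT = 165 + 177 * log2(2*34/6)
2D/W = 11.333333
log2(11.333333) = 3.5025
MT = 165 + 177 * 3.5025
= 784.9 ms


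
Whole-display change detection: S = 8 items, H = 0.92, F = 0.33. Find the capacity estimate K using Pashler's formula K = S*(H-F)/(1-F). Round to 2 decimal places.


K = S * (H - F) / (1 - F)
H - F = 0.59
1 - F = 0.67
K = 8 * 0.59 / 0.67
= 7.04


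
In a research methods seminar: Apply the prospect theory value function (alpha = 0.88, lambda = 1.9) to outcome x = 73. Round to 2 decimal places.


Since x = 73 >= 0, use v(x) = x^0.88
73^0.88 = 43.6239
v(73) = 43.62


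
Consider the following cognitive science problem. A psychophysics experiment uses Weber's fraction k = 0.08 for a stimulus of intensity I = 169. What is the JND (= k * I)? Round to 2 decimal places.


JND = k * I
JND = 0.08 * 169
= 13.52


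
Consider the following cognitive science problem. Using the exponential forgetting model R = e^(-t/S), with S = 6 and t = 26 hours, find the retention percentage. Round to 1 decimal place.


R = e^(-t/S)
-t/S = -26/6 = -4.333333
R = e^(-4.333333) = 0.013124
Percentage = 0.013124 * 100
= 1.3


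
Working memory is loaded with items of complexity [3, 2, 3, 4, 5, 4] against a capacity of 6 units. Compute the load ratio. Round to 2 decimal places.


Total complexity = 3 + 2 + 3 + 4 + 5 + 4 = 21
Load = total / capacity = 21 / 6
= 3.50


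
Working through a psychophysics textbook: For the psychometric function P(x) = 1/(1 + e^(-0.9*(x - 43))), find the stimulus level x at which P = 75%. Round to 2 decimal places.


At P = 0.75: 0.75 = 1/(1 + e^(-k*(x-x0)))
Solving: e^(-k*(x-x0)) = 1/3
x = x0 + ln(3)/k
ln(3) = 1.0986
x = 43 + 1.0986/0.9
= 43 + 1.2207
= 44.22


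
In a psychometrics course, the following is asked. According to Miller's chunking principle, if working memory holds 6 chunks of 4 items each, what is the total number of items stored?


Total items = chunks * items_per_chunk
= 6 * 4
= 24


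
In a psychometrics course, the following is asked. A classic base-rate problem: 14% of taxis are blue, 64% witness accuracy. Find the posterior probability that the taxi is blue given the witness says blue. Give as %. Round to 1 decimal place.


P(blue | says blue) = P(says blue | blue)*P(blue) / [P(says blue | blue)*P(blue) + P(says blue | not blue)*P(not blue)]
Numerator = 0.64 * 0.14 = 0.0896
False identification = 0.36 * 0.86 = 0.3096
P = 0.0896 / (0.0896 + 0.3096)
= 0.0896 / 0.3992
As percentage = 22.4


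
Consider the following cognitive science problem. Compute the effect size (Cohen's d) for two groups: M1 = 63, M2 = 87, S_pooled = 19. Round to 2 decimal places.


Cohen's d = (M1 - M2) / S_pooled
= (63 - 87) / 19
= -24 / 19
= -1.26


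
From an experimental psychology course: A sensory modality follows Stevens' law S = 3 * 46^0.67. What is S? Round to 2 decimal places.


S = 3 * 46^0.67
46^0.67 = 13.0031
S = 3 * 13.0031
= 39.01


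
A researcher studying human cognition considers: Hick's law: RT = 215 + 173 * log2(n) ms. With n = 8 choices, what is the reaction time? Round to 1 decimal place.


RT = 215 + 173 * log2(8)
log2(8) = 3.0
RT = 215 + 173 * 3.0
= 215 + 519.0
= 734.0 ms


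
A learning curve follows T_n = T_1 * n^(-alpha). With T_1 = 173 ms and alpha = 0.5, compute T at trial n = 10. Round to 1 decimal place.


T_n = 173 * 10^(-0.5)
10^(-0.5) = 0.316228
T_n = 173 * 0.316228
= 54.7 ms


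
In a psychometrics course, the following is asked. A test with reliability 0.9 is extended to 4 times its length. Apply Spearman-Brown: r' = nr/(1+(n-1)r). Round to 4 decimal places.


r_new = n*r / (1 + (n-1)*r)
Numerator = 4 * 0.9 = 3.6
Denominator = 1 + 3 * 0.9 = 3.7
r_new = 3.6 / 3.7
= 0.9730


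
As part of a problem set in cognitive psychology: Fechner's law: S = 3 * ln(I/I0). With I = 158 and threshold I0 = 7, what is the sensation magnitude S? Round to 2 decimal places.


S = 3 * ln(158/7)
I/I0 = 22.571429
ln(22.571429) = 3.1167
S = 3 * 3.1167
= 9.35


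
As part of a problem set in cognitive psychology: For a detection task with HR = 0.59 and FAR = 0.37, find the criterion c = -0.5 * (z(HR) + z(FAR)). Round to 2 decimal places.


c = -0.5 * (z(HR) + z(FAR))
z(0.59) = 0.2275
z(0.37) = -0.3319
c = -0.5 * (0.2275 + -0.3319)
= -0.5 * -0.1044
= 0.05


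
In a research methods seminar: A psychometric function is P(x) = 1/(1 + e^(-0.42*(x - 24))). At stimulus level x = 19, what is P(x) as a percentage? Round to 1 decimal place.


P(x) = 1/(1 + e^(-0.42*(19 - 24)))
Exponent = -0.42 * -5 = 2.1
e^(2.1) = 8.16617
P = 1/(1 + 8.16617) = 0.109097
Percentage = 10.9


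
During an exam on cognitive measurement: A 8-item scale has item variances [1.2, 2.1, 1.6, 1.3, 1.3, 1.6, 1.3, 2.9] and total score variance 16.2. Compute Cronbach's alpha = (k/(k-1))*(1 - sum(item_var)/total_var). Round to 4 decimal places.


alpha = (k/(k-1)) * (1 - sum(s_i^2)/s_total^2)
sum(item variances) = 13.3
k/(k-1) = 8/7 = 1.142857
1 - 13.3/16.2 = 1 - 0.820988 = 0.179012
alpha = 1.142857 * 0.179012
= 0.2046


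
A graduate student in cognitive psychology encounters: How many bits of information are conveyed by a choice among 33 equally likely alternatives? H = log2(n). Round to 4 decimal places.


H = log2(n)
H = log2(33)
= 5.0444


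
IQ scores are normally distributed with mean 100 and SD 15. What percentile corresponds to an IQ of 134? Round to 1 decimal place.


z = (IQ - mean) / SD
z = (134 - 100) / 15 = 2.2667
Percentile = Phi(2.2667) * 100
Phi(2.2667) = 0.988296
= 98.8


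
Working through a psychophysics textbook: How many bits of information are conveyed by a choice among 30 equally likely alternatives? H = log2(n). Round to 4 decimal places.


H = log2(n)
H = log2(30)
= 4.9069


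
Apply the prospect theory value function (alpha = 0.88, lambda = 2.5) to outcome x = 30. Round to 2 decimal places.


Since x = 30 >= 0, use v(x) = x^0.88
30^0.88 = 19.9465
v(30) = 19.95


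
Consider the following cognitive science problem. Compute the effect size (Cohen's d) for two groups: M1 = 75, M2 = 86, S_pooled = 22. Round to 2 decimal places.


Cohen's d = (M1 - M2) / S_pooled
= (75 - 86) / 22
= -11 / 22
= -0.50


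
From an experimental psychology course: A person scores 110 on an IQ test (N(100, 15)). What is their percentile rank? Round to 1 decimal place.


z = (IQ - mean) / SD
z = (110 - 100) / 15 = 0.6667
Percentile = Phi(0.6667) * 100
Phi(0.6667) = 0.747518
= 74.8


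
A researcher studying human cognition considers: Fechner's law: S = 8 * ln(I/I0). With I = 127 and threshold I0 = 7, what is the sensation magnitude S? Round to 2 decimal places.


S = 8 * ln(127/7)
I/I0 = 18.142857
ln(18.142857) = 2.8983
S = 8 * 2.8983
= 23.19


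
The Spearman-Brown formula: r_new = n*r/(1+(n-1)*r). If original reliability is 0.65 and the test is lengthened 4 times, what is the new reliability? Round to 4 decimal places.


r_new = n*r / (1 + (n-1)*r)
Numerator = 4 * 0.65 = 2.6
Denominator = 1 + 3 * 0.65 = 2.95
r_new = 2.6 / 2.95
= 0.8814


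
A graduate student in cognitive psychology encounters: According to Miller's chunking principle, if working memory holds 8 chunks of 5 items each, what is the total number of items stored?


Total items = chunks * items_per_chunk
= 8 * 5
= 40


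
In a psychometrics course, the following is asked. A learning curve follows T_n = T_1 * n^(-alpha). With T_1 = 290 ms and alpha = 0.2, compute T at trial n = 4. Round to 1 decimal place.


T_n = 290 * 4^(-0.2)
4^(-0.2) = 0.757858
T_n = 290 * 0.757858
= 219.8 ms


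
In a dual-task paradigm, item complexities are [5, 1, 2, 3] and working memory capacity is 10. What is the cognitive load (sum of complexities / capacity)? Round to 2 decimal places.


Total complexity = 5 + 1 + 2 + 3 = 11
Load = total / capacity = 11 / 10
= 1.10


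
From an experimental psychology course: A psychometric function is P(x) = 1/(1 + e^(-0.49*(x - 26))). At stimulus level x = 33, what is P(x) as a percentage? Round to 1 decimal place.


P(x) = 1/(1 + e^(-0.49*(33 - 26)))
Exponent = -0.49 * 7 = -3.43
e^(-3.43) = 0.032387
P = 1/(1 + 0.032387) = 0.968629
Percentage = 96.9


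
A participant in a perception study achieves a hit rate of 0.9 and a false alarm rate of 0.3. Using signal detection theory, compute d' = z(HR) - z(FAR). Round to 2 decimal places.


d' = z(HR) - z(FAR)
z(0.9) = 1.2816
z(0.3) = -0.5244
d' = 1.2816 - -0.5244
= 1.81


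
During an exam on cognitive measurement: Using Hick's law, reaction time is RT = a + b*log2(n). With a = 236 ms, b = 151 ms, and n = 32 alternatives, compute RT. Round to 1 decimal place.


RT = 236 + 151 * log2(32)
log2(32) = 5.0
RT = 236 + 151 * 5.0
= 236 + 755.0
= 991.0 ms


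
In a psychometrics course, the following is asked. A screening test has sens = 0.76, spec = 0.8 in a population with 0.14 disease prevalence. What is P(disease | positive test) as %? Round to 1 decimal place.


PPV = (sens * prev) / (sens * prev + (1-spec) * (1-prev))
Numerator = 0.76 * 0.14 = 0.1064
P(positive and no disease) = (1 - spec) * (1 - prev) = (1 - 0.8) * (1 - 0.14) = 0.172
Denominator = 0.1064 + 0.172 = 0.2784
PPV = 0.1064 / 0.2784 = 0.382184
As percentage = 38.2


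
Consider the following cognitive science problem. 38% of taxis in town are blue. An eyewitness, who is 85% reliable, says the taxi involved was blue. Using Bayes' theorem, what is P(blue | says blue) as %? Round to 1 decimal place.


P(blue | says blue) = P(says blue | blue)*P(blue) / [P(says blue | blue)*P(blue) + P(says blue | not blue)*P(not blue)]
Numerator = 0.85 * 0.38 = 0.323
False identification = 0.15 * 0.62 = 0.093
P = 0.323 / (0.323 + 0.093)
= 0.323 / 0.416
As percentage = 77.6


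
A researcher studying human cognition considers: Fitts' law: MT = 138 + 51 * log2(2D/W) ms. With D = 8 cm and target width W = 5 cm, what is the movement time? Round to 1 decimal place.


MT = 138 + 51 * log2(2*8/5)
2D/W = 3.2
log2(3.2) = 1.6781
MT = 138 + 51 * 1.6781
= 223.6 ms


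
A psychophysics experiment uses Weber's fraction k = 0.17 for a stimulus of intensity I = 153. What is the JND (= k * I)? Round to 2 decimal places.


JND = k * I
JND = 0.17 * 153
= 26.01


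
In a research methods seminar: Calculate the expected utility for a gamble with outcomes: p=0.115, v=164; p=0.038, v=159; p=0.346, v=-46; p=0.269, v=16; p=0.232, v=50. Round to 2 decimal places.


EU = sum(p_i * v_i)
0.115 * 164 = 18.86
0.038 * 159 = 6.042
0.346 * -46 = -15.916
0.269 * 16 = 4.304
0.232 * 50 = 11.6
EU = 18.86 + 6.042 + -15.916 + 4.304 + 11.6
= 24.89
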